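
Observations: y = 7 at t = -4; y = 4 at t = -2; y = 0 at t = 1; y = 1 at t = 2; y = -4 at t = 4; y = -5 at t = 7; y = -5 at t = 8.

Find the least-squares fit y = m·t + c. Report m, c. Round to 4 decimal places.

Forming XᵀX = [[154, 16]; [16, 7]] and Xᵀy = [-125, -2]ᵀ gives XᵀX·[m, c]ᵀ = Xᵀy.
Eliminating c: 7·(row 1) − 16·(row 2) gives 822·m = 7·(-125) − 16·(-2) = -843, so m = -281/274.
Then c = ((-2) − 16·(-281/274))/7 = 282/137.

m = -1.0255, c = 2.0584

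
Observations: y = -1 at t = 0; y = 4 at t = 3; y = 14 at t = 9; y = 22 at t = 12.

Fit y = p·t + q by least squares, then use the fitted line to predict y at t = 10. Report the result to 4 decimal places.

ŷ = 17.2167

From the data, Σt·t = 234, Σt = 24, Σ1 = 4.
Right-hand side: Σt·y = 402, Σy = 39.
So MᵀM·[p, q]ᵀ = Mᵀy: [[234, 24]; [24, 4]]·[p, q]ᵀ = [402, 39]ᵀ.
Eliminating q: 4·(row 1) − 24·(row 2) gives 360·p = 4·402 − 24·39 = 672, so p = 28/15.
Then q = (39 − 24·(28/15))/4 = -29/20.
At t = 10: ŷ = (28/15)·(10) + (-29/20)·(1) = 1033/60.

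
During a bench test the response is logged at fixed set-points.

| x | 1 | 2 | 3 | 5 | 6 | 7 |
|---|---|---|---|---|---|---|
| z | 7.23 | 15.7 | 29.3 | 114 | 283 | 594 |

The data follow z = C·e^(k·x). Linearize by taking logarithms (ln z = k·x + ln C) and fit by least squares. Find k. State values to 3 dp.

With ln zᵢ as the transformed response and xᵢ as the regressor:
AᵀA = [[124.0000, 24.0000]; [24.0000, 6]], rhs = [119.8802, 24.8780]ᵀ  (here Σx = 24.0000, Σ(x)² = 124.0000, Σln z = 24.8780, Σx·ln z = 119.8802).
Solving (det = 168.0000): k = 0.72743, ln C = 1.23661.

k = 0.727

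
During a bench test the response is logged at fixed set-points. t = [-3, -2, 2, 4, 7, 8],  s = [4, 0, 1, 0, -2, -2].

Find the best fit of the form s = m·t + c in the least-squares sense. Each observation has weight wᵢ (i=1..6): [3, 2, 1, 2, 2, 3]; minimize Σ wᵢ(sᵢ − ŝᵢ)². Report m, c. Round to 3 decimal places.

m = -0.443, c = 1.422

The normal system XᵀWX·[m, c]ᵀ = XᵀWs is [[361, 35]; [35, 13]]·[m, c]ᵀ = [-110, 3]ᵀ.
Δ = 361·13 − 35² = 3468.
m = ((-110)·13 − 35·3)/3468 = -1535/3468; c = (361·3 − 35·(-110))/3468 = 4933/3468.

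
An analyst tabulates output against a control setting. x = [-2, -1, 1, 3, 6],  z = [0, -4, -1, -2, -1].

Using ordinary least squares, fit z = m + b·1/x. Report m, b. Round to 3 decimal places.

m = -1.600, b = 0.907

Sums needed: Σ1 = 5, Σ1/x = 0, Σ1/x·1/x = 43/18.
Moment sums: Σz = -8, Σ1/x·z = 13/6.
So MᵀM·[m, b]ᵀ = Mᵀz: [[5, 0]; [0, 43/18]]·[m, b]ᵀ = [-8, 13/6]ᵀ.
Δ = 5·(43/18) − 0² = 215/18.
m = ((-8)·(43/18) − 0·(13/6))/(215/18) = -8/5; b = (5·(13/6) − 0·(-8))/(215/18) = 39/43.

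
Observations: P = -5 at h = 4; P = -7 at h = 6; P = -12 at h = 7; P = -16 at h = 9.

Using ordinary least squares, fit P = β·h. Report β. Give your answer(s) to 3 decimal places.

β = -1.593

Normal-equation sums: Σh·h = 182.
And Σh·P = -290.
Hence β = -290 / 182 ≈ -1.59341.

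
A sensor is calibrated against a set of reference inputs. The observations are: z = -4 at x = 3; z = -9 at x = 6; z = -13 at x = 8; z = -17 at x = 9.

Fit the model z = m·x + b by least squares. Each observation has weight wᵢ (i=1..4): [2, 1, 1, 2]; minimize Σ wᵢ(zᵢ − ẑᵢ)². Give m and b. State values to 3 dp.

Setting ∂/∂m … = 0 gives: 280·m + 38·b = -488;  38·m + 6·b = -64.
(Σwᵢ·x·x = 280, Σwᵢ·x = 38, Σwᵢ·1 = 6, Σwᵢ·x·z = -488, Σwᵢ·z = -64.)
Δ = 280·6 − 38² = 236.
m = ((-488)·6 − 38·(-64))/236 = -124/59; b = (280·(-64) − 38·(-488))/236 = 156/59.

m = -2.102, b = 2.644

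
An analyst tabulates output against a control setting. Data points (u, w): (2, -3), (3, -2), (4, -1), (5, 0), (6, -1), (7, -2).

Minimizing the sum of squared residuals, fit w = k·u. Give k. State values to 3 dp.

k = -0.259

Normal-equation sums: Σu·u = 139.
For Xᵀw: Σu·w = -36.
Normal equations: [[139]]·[k]ᵀ = [-36]ᵀ.
k = (-36)/139 = -0.258993.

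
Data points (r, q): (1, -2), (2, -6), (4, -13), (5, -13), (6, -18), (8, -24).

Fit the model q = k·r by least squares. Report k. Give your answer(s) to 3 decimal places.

k = -2.952

The normal equations are: 146·k = -431.
k = (-431)/146 = -2.95205.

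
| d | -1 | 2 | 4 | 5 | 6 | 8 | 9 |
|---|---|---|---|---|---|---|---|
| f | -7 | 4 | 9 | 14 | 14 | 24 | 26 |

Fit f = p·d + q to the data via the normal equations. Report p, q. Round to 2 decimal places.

p = 3.29, q = -3.51

Forming XᵀX = [[227, 33]; [33, 7]] and Xᵀf = [631, 84]ᵀ gives XᵀX·[p, q]ᵀ = Xᵀf.
det = 227·7 − 33² = 500.
p = (631·7 − 33·84)/500 = 329/100; q = (227·84 − 33·631)/500 = -351/100.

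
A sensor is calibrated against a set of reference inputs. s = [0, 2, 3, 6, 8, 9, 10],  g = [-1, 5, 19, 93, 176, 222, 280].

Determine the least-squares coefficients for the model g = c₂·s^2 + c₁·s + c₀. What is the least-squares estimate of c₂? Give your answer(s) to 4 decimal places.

c₂ = 3.0725

Normal-equation sums: Σs^2·s^2 = 22050, Σs^2·s = 2492, Σs^2 = 294, Σs·s = 294, Σs = 38, Σ1 = 7.
Moment sums: Σs^2·g = 60785, Σs·g = 6831, Σg = 794.
Normal equations: [[22050, 2492, 294]; [2492, 294, 38]; [294, 38, 7]]·[c₂, c₁, c₀]ᵀ = [60785, 6831, 794]ᵀ.
Solving the 3×3 system (Gaussian elimination) gives c₂ = 518199/168658, c₁ = -9113/3442, c₀ = -14976/12047.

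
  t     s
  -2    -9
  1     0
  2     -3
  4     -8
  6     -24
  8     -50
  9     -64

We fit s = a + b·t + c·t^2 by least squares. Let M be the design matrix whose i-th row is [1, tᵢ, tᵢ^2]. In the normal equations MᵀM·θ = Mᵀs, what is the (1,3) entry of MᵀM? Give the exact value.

Row 1 ↔ basis 1, column 3 ↔ basis t^2, so (MᵀM)_{1,3} = Σᵢ t^2 = (1)·(4) + (1)·(1) + (1)·(4) + (1)·(16) + (1)·(36) + (1)·(64) + (1)·(81) = 206.

206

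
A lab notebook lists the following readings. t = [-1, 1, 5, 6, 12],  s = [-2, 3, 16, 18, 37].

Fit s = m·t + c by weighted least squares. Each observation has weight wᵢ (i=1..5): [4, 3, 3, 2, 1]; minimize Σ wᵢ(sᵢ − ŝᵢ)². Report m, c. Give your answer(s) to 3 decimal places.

m = 2.998, c = 0.621

Sums needed: Σwᵢ·t·t = 298, Σwᵢ·t = 38, Σwᵢ·1 = 13.
And Σwᵢ·t·s = 917, Σwᵢ·s = 122.
Normal equations: [[298, 38]; [38, 13]]·[m, c]ᵀ = [917, 122]ᵀ.
Eliminating c: 13·(row 1) − 38·(row 2) gives 2430·m = 13·917 − 38·122 = 7285, so m = 1457/486.
Then c = (122 − 38·(1457/486))/13 = 151/243.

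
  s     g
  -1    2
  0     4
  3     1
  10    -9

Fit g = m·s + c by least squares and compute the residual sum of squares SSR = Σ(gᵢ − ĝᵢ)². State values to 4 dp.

With design matrix A, AᵀA = [[110, 12]; [12, 4]] and Aᵀg = [-89, -2]ᵀ.
det = 110·4 − 12² = 296.
m = ((-89)·4 − 12·(-2))/296 = -83/74; c = (110·(-2) − 12·(-89))/296 = 106/37.
Residuals: -147/74, 42/37, 3/2, -24/37; SSR = 585/74.

SSR = 7.9054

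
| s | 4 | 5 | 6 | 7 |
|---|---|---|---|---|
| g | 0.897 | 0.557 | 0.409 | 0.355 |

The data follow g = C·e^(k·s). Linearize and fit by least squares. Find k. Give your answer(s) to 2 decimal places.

k = -0.31

Linearized form: ln g = k·s + ln C. From the 4 transformed points,
Σs = 22.0000, Σ(s)² = 126.0000, Σln g = -2.6236, Σs·ln g = -15.9745.
Equations: 126.0000·k + 22.0000·ln C = -15.9745;  22.0000·k + 4·ln C = -2.6236.
Δ = 126.0000·4 − (22.0000)² = 20.0000; k = (-15.9745·4 − 22.0000·-2.6236)/20.0000 = -0.30897, ln C = (126.0000·-2.6236 − 22.0000·-15.9745)/20.0000 = 1.04342.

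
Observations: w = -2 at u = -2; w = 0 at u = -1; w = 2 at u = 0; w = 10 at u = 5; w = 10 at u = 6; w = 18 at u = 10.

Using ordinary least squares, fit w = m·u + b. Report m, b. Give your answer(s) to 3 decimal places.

Forming XᵀX = [[166, 18]; [18, 6]] and Xᵀw = [294, 38]ᵀ gives XᵀX·[m, b]ᵀ = Xᵀw.
Eliminating b: 6·(row 1) − 18·(row 2) gives 672·m = 6·294 − 18·38 = 1080, so m = 45/28.
Then b = (38 − 18·(45/28))/6 = 127/84.

m = 1.607, b = 1.512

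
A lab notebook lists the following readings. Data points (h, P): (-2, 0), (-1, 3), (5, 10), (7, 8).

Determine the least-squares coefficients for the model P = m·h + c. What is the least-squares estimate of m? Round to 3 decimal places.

Normal-equation sums: Σh·h = 79, Σh = 9, Σ1 = 4.
For XᵀP: Σh·P = 103, ΣP = 21.
Eliminating c: 4·(row 1) − 9·(row 2) gives 235·m = 4·103 − 9·21 = 223, so m = 223/235.
Then c = (21 − 9·(223/235))/4 = 732/235.

m = 0.949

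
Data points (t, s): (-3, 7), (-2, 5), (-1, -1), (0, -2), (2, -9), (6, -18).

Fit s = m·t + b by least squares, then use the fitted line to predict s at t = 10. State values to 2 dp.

From the data, Σt·t = 54, Σt = 2, Σ1 = 6.
Right-hand side: Σt·s = -156, Σs = -18.
So MᵀM·[m, b]ᵀ = Mᵀs: [[54, 2]; [2, 6]]·[m, b]ᵀ = [-156, -18]ᵀ.
Δ = 54·6 − 2² = 320.
m = ((-156)·6 − 2·(-18))/320 = -45/16; b = (54·(-18) − 2·(-156))/320 = -33/16.
At t = 10: ŝ = (-45/16)·(10) + (-33/16)·(1) = -483/16.

ŝ = -30.19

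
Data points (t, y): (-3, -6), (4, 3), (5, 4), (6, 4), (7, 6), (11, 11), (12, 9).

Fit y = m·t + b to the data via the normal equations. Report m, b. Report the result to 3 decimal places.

Setting ∂/∂m … = 0 gives: 400·m + 42·b = 345;  42·m + 7·b = 31.
(Σt·t = 400, Σt = 42, Σ1 = 7, Σt·y = 345, Σy = 31.)
Δ = 400·7 − 42² = 1036.
m = (345·7 − 42·31)/1036 = 159/148; b = (400·31 − 42·345)/1036 = -1045/518.

m = 1.074, b = -2.017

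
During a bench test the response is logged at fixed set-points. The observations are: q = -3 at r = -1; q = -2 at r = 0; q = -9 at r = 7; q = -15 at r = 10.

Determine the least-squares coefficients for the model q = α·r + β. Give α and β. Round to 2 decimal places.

The normal system XᵀX·[α, β]ᵀ = Xᵀq is [[150, 16]; [16, 4]]·[α, β]ᵀ = [-210, -29]ᵀ.
Eliminating β: 4·(row 1) − 16·(row 2) gives 344·α = 4·(-210) − 16·(-29) = -376, so α = -47/43.
Then β = ((-29) − 16·(-47/43))/4 = -495/172.

α = -1.09, β = -2.88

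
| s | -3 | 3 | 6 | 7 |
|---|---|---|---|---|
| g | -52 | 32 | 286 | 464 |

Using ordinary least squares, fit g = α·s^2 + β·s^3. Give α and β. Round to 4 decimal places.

α = -1.1648, β = 1.5192

XᵀX·[α, β]ᵀ = Xᵀg reads: 3859·α + 24583·β = 32852;  24583·α + 165763·β = 223196.
(Σs^2·s^2 = 3859, Σs^2·s^3 = 24583, Σs^3·s^3 = 165763, Σs^2·g = 32852, Σs^3·g = 223196.)
Determinant 3859·165763 − 24583² = 35355528.
α = (32852·165763 − 24583·223196)/35355528 = -43997/37773; β = (3859·223196 − 24583·32852)/35355528 = 746009/491049.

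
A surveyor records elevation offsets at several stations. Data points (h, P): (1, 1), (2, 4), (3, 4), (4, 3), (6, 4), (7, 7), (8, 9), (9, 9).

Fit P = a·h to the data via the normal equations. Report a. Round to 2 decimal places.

a = 1.00

The normal system AᵀA·[a]ᵀ = AᵀP is [[260]]·[a]ᵀ = [259]ᵀ.
a = 259/260 = 0.996154.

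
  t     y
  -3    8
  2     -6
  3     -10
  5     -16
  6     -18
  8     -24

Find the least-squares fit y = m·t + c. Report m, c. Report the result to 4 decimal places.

m = -2.9252, c = -0.7619

The normal system MᵀM·[m, c]ᵀ = Mᵀy is [[147, 21]; [21, 6]]·[m, c]ᵀ = [-446, -66]ᵀ.
Determinant 147·6 − 21² = 441.
m = ((-446)·6 − 21·(-66))/441 = -430/147; c = (147·(-66) − 21·(-446))/441 = -16/21.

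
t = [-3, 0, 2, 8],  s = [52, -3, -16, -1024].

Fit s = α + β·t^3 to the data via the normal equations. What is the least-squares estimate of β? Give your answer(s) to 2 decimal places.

β = -2.00

The normal equations are: 4·α + 493·β = -991;  493·α + 262937·β = -525820.
(Σ1 = 4, Σt^3 = 493, Σt^3·t^3 = 262937, Σs = -991, Σt^3·s = -525820.)
det = 4·262937 − 493² = 808699.
α = ((-991)·262937 − 493·(-525820))/808699 = -1341307/808699; β = (4·(-525820) − 493·(-991))/808699 = -1614717/808699.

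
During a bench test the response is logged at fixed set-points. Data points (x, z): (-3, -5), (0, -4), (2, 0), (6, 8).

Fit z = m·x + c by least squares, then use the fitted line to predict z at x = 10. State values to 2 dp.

Compute the Gram sums: Σx·x = 49, Σx = 5, Σ1 = 4.
And Σx·z = 63, Σz = -1.
Δ = 49·4 − 5² = 171.
m = (63·4 − 5·(-1))/171 = 257/171; c = (49·(-1) − 5·63)/171 = -364/171.
At x = 10: ẑ = (257/171)·(10) + (-364/171)·(1) = 2206/171.

ẑ = 12.90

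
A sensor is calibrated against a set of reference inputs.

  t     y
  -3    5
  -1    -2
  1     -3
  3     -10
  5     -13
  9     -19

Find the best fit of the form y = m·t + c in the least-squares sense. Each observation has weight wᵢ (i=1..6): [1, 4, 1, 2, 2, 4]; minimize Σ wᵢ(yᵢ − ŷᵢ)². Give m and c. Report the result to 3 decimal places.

m = -1.818, c = -3.168

Sums needed: Σwᵢ·t·t = 406, Σwᵢ·t = 46, Σwᵢ·1 = 14.
Moment sums: Σwᵢ·t·y = -884, Σwᵢ·y = -128.
So XᵀWX·[m, c]ᵀ = XᵀWy: [[406, 46]; [46, 14]]·[m, c]ᵀ = [-884, -128]ᵀ.
det = 406·14 − 46² = 3568.
m = ((-884)·14 − 46·(-128))/3568 = -811/446; c = (406·(-128) − 46·(-884))/3568 = -1413/446.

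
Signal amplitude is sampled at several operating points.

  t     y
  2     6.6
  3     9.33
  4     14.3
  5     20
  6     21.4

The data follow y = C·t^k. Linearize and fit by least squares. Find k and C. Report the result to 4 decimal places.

k = 1.1488, C = 2.8757

Taking logs, ln y = k·ln t + ln C, so regress ln y on ln t.
Σln t = 6.5793, Σ(ln t)² = 9.4099, Σln y = 12.8397, Σln t·ln y = 17.7597.
Equations: 9.4099·k + 6.5793·ln C = 17.7597;  6.5793·k + 5·ln C = 12.8397.
Solving (det = 3.7630): k = 1.14879, ln C = 1.05630, so C = exp(1.05630) = 2.87571.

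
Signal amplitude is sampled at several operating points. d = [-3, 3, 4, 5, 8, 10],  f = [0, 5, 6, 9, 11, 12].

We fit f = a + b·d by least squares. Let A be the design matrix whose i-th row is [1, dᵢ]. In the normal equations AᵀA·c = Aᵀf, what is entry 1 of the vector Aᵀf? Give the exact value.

Entry 1 ↔ basis 1, so (Aᵀf)_{1} = Σᵢ fᵢ = (1)·(0) + (1)·(5) + (1)·(6) + (1)·(9) + (1)·(11) + (1)·(12) = 43.

43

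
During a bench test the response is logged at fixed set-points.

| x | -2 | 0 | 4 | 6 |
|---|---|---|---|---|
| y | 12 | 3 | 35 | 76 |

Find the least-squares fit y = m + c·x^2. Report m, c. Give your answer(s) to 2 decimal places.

m = 3.29, c = 2.02

The normal equations are: 4·m + 56·c = 126;  56·m + 1568·c = 3344.
(Σ1 = 4, Σx^2 = 56, Σx^2·x^2 = 1568, Σy = 126, Σx^2·y = 3344.)
Eliminating c: 1568·(row 1) − 56·(row 2) gives 3136·m = 1568·126 − 56·3344 = 10304, so m = 23/7.
Then c = (3344 − 56·(23/7))/1568 = 395/196.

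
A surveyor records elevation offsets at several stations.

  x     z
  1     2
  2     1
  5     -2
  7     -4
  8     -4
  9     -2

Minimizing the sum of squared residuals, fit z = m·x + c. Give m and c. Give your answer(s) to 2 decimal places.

m = -0.68, c = 2.10

The normal system MᵀM·[m, c]ᵀ = Mᵀz is [[224, 32]; [32, 6]]·[m, c]ᵀ = [-84, -9]ᵀ.
Determinant 224·6 − 32² = 320.
m = ((-84)·6 − 32·(-9))/320 = -27/40; c = (224·(-9) − 32·(-84))/320 = 21/10.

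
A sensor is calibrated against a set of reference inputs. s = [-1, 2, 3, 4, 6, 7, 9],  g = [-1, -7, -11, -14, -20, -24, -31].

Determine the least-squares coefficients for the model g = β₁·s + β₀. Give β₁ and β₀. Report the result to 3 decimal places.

Normal-equation sums: Σs·s = 196, Σs = 30, Σ1 = 7.
Moment sums: Σs·g = -669, Σg = -108.
Normal equations: [[196, 30]; [30, 7]]·[β₁, β₀]ᵀ = [-669, -108]ᵀ.
Eliminating β₀: 7·(row 1) − 30·(row 2) gives 472·β₁ = 7·(-669) − 30·(-108) = -1443, so β₁ = -1443/472.
Then β₀ = ((-108) − 30·(-1443/472))/7 = -549/236.

β₁ = -3.057, β₀ = -2.326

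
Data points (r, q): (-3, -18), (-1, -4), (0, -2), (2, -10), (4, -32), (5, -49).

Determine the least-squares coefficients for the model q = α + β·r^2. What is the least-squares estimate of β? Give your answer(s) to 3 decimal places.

The normal system AᵀA·[α, β]ᵀ = Aᵀq is [[6, 55]; [55, 979]]·[α, β]ᵀ = [-115, -1943]ᵀ.
Eliminating β: 979·(row 1) − 55·(row 2) gives 2849·α = 979·(-115) − 55·(-1943) = -5720, so α = -520/259.
Then β = ((-1943) − 55·(-520/259))/979 = -5333/2849.

β = -1.872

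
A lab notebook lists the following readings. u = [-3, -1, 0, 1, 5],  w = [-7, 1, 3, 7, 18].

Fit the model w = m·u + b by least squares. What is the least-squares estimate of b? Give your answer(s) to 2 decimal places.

The normal system AᵀA·[m, b]ᵀ = Aᵀw is [[36, 2]; [2, 5]]·[m, b]ᵀ = [117, 22]ᵀ.
Eliminating b: 5·(row 1) − 2·(row 2) gives 176·m = 5·117 − 2·22 = 541, so m = 541/176.
Then b = (22 − 2·(541/176))/5 = 279/88.

b = 3.17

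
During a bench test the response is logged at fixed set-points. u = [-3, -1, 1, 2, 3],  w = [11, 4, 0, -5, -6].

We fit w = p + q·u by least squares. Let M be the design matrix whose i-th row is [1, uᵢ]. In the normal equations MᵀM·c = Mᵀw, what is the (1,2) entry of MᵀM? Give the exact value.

2

Row 1 ↔ basis 1, column 2 ↔ basis u, so (MᵀM)_{1,2} = Σᵢ u = (1)·(-3) + (1)·(-1) + (1)·(1) + (1)·(2) + (1)·(3) = 2.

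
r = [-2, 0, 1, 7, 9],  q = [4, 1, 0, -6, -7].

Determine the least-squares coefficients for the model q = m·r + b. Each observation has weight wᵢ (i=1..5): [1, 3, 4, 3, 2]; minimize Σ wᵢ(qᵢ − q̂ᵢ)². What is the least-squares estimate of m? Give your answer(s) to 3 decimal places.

m = -0.965

MᵀWM·[m, b]ᵀ = MᵀWq reads: 317·m + 41·b = -260;  41·m + 13·b = -25.
(Σwᵢ·r·r = 317, Σwᵢ·r = 41, Σwᵢ·1 = 13, Σwᵢ·r·q = -260, Σwᵢ·q = -25.)
Determinant 317·13 − 41² = 2440.
m = ((-260)·13 − 41·(-25))/2440 = -471/488; b = (317·(-25) − 41·(-260))/2440 = 547/488.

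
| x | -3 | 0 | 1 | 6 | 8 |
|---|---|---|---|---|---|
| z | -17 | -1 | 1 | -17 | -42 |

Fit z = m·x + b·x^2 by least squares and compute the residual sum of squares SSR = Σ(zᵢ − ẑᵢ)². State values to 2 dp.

SSR = 6.19

Sums needed: Σx·x = 110, Σx·x^2 = 702, Σx^2·x^2 = 5474.
And Σx·z = -386, Σx^2·z = -3452.
MᵀM·[m, b]ᵀ = Mᵀz becomes [[110, 702]; [702, 5474]]·[m, b]ᵀ = [-386, -3452]ᵀ.
Eliminating b: 5474·(row 1) − 702·(row 2) gives 109336·m = 5474·(-386) − 702·(-3452) = 310340, so m = 77585/27334.
Then b = ((-3452) − 702·(77585/27334))/5474 = -27187/27334.
Residuals: 6380/13667, -1, -11532/13667, 24272/13667, -14370/13667; SSR = 84591/13667.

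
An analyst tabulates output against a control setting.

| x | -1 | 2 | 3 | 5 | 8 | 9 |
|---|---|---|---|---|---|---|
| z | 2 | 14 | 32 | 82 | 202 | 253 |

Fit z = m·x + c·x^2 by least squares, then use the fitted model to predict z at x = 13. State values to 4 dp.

With design matrix A, AᵀA = [[184, 1400]; [1400, 11380]] and Aᵀz = [4425, 35817]ᵀ.
det = 184·11380 − 1400² = 133920.
m = (4425·11380 − 1400·35817)/133920 = 3545/2232; c = (184·35817 − 1400·4425)/133920 = 4118/1395.
At x = 13: ẑ = (3545/2232)·(13) + (4118/1395)·(169) = 187031/360.

ẑ = 519.5306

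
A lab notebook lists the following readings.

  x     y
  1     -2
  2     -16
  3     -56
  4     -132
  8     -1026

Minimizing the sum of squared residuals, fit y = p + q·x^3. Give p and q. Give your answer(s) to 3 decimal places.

Compute the Gram sums: Σ1 = 5, Σx^3 = 612, Σx^3·x^3 = 267034.
For Aᵀy: Σy = -1232, Σx^3·y = -535402.
AᵀA·[p, q]ᵀ = Aᵀy becomes [[5, 612]; [612, 267034]]·[p, q]ᵀ = [-1232, -535402]ᵀ.
det = 5·267034 − 612² = 960626.
p = ((-1232)·267034 − 612·(-535402))/960626 = -659932/480313; q = (5·(-535402) − 612·(-1232))/960626 = -961513/480313.

p = -1.374, q = -2.002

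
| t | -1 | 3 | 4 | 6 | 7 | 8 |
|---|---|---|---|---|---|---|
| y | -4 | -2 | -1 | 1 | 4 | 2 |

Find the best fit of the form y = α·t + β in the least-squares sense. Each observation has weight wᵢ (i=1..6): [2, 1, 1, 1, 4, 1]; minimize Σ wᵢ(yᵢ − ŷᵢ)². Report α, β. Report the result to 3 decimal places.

α = 0.925, β = -3.546

The normal equations are: 323·α + 47·β = 132;  47·α + 10·β = 8.
Eliminating β: 10·(row 1) − 47·(row 2) gives 1021·α = 10·132 − 47·8 = 944, so α = 944/1021.
Then β = (8 − 47·(944/1021))/10 = -3620/1021.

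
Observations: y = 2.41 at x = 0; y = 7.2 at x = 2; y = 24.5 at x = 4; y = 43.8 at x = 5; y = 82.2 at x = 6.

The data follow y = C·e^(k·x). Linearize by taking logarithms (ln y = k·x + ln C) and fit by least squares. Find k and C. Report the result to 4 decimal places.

k = 0.5895, C = 2.3256

Linearized form: ln y = k·x + ln C. From the 5 transformed points,
Σx = 17.0000, Σ(x)² = 81.0000, Σln y = 14.2412, Σx·ln y = 62.0960.
Normal system: [[81.0000, 17.0000]; [17.0000, 5]]·[k, ln C]ᵀ = [62.0960, 14.2412]ᵀ.
Solving (det = 116.0000): k = 0.58948, ln C = 0.84400, so C = exp(0.84400) = 2.32564.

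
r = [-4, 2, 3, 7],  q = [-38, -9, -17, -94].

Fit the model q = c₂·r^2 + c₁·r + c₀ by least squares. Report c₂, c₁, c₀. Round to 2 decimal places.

c₂ = -2.00, c₁ = 0.92, c₀ = -2.32

Sums needed: Σr^2·r^2 = 2754, Σr^2·r = 314, Σr^2 = 78, Σr·r = 78, Σr = 8, Σ1 = 4.
For Aᵀq: Σr^2·q = -5403, Σr·q = -575, Σq = -158.
So AᵀA·[c₂, c₁, c₀]ᵀ = Aᵀq: [[2754, 314, 78]; [314, 78, 8]; [78, 8, 4]]·[c₂, c₁, c₀]ᵀ = [-5403, -575, -158]ᵀ.
Solving the 3×3 system (Gaussian elimination) gives c₂ = -51521/25741, c₁ = 47529/51482, c₀ = -59639/25741.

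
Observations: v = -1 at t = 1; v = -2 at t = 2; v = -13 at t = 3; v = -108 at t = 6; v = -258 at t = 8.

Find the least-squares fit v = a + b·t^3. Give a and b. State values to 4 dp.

Compute the Gram sums: Σ1 = 5, Σt^3 = 764, Σt^3·t^3 = 309594.
For Aᵀv: Σv = -382, Σt^3·v = -155792.
Normal equations: [[5, 764]; [764, 309594]]·[a, b]ᵀ = [-382, -155792]ᵀ.
Δ = 5·309594 − 764² = 964274.
a = ((-382)·309594 − 764·(-155792))/964274 = 380090/482137; b = (5·(-155792) − 764·(-382))/964274 = -243556/482137.

a = 0.7883, b = -0.5052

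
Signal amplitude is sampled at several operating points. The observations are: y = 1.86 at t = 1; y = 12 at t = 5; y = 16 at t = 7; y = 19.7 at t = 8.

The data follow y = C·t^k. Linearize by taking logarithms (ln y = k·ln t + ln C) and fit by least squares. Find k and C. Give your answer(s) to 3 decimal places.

Let Y = ln y. Fitting Y = k·ln t + ln C by least squares:
Over the data: Σln t = 5.6348, Σ(ln t)² = 10.7009, Σln y = 8.8587, Σln t·ln y = 15.5925.
Normal system: [[10.7009, 5.6348]; [5.6348, 4]]·[k, ln C]ᵀ = [15.5925, 8.8587]ᵀ.
Δ = 10.7009·4 − (5.6348)² = 11.0529; k = (15.5925·4 − 5.6348·8.8587)/11.0529 = 1.12670, ln C = (10.7009·8.8587 − 5.6348·15.5925)/11.0529 = 0.62749, so C = exp(0.62749) = 1.87291.

k = 1.127, C = 1.873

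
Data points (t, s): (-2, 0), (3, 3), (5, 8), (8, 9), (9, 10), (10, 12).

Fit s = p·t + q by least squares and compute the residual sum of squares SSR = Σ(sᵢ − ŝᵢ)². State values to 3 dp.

Compute the Gram sums: Σt·t = 283, Σt = 33, Σ1 = 6.
For Aᵀs: Σt·s = 331, Σs = 42.
det = 283·6 − 33² = 609.
p = (331·6 − 33·42)/609 = 200/203; q = (283·42 − 33·331)/609 = 321/203.
Residuals: 79/203, -312/203, 303/203, -94/203, -13/29, 115/203; SSR = 1112/203.

SSR = 5.478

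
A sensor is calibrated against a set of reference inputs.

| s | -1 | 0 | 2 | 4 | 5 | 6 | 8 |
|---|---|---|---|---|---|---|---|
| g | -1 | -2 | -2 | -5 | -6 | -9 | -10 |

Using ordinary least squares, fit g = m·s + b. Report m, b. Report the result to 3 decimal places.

m = -1.052, b = -1.395

The normal equations are: 146·m + 24·b = -187;  24·m + 7·b = -35.
(Σs·s = 146, Σs = 24, Σ1 = 7, Σs·g = -187, Σg = -35.)
det = 146·7 − 24² = 446.
m = ((-187)·7 − 24·(-35))/446 = -469/446; b = (146·(-35) − 24·(-187))/446 = -311/223.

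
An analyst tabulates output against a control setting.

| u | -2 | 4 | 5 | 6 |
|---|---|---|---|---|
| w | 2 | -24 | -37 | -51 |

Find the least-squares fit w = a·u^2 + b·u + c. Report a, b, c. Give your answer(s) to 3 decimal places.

AᵀA·[a, b, c]ᵀ = Aᵀw reads: 2193·a + 397·b + 81·c = -3137;  397·a + 81·b + 13·c = -591;  81·a + 13·b + 4·c = -110.
Row-reducing yields a = -1605/1412, b = -14843/7060, c = 4149/1765.

a = -1.137, b = -2.102, c = 2.351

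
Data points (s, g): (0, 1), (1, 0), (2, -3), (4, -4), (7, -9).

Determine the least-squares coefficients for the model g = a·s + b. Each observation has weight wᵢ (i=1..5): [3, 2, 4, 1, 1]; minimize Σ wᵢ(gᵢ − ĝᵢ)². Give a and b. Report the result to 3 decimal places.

a = -1.422, b = 0.714

Entries of XᵀWX: Σwᵢ·s·s = 83, Σwᵢ·s = 21, Σwᵢ·1 = 11.
And Σwᵢ·s·g = -103, Σwᵢ·g = -22.
XᵀWX·[a, b]ᵀ = XᵀWg becomes [[83, 21]; [21, 11]]·[a, b]ᵀ = [-103, -22]ᵀ.
Eliminating b: 11·(row 1) − 21·(row 2) gives 472·a = 11·(-103) − 21·(-22) = -671, so a = -671/472.
Then b = ((-22) − 21·(-671/472))/11 = 337/472.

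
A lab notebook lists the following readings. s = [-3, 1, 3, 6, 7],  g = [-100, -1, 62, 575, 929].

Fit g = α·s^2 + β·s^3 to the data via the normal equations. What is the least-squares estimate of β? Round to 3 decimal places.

β = 3.008

The normal equations are: 3860·α + 24584·β = 65878;  24584·α + 165764·β = 447220.
Δ = 3860·165764 − 24584² = 35475984.
α = (65878·165764 − 24584·447220)/35475984 = -1031329/492722; β = (3860·447220 − 24584·65878)/35475984 = 741142/246361.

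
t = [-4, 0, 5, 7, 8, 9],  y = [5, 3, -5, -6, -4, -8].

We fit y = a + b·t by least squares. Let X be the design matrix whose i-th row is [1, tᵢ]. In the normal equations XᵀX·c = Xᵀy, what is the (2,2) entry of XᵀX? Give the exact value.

235

Row 2 ↔ basis t, column 2 ↔ basis t, so (XᵀX)_{2,2} = Σᵢ (t)·(t) = (-4)·(-4) + (0)·(0) + (5)·(5) + (7)·(7) + (8)·(8) + (9)·(9) = 235.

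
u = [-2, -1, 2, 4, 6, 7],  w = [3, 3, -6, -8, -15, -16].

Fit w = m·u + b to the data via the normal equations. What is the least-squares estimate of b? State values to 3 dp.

b = -0.520

Entries of MᵀM: Σu·u = 110, Σu = 16, Σ1 = 6.
Moment sums: Σu·w = -255, Σw = -39.
Normal equations: [[110, 16]; [16, 6]]·[m, b]ᵀ = [-255, -39]ᵀ.
det = 110·6 − 16² = 404.
m = ((-255)·6 − 16·(-39))/404 = -453/202; b = (110·(-39) − 16·(-255))/404 = -105/202.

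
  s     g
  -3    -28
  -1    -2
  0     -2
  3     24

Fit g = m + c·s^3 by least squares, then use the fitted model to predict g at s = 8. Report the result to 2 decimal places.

ĝ = 491.02

Forming MᵀM = [[4, -1]; [-1, 1459]] and Mᵀg = [-8, 1406]ᵀ gives MᵀM·[m, c]ᵀ = Mᵀg.
Δ = 4·1459 − (-1)² = 5835.
m = ((-8)·1459 − (-1)·1406)/5835 = -3422/1945; c = (4·1406 − (-1)·(-8))/5835 = 1872/1945.
At s = 8: ĝ = (-3422/1945)·(1) + (1872/1945)·(512) = 955042/1945.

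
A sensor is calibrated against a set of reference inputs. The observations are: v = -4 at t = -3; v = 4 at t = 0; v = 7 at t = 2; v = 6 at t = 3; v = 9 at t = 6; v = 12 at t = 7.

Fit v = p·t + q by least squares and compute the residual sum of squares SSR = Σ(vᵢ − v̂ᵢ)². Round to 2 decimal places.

SSR = 13.95

Setting ∂/∂p … = 0 gives: 107·p + 15·q = 182;  15·p + 6·q = 34.
Eliminating q: 6·(row 1) − 15·(row 2) gives 417·p = 6·182 − 15·34 = 582, so p = 194/139.
Then q = (34 − 15·(194/139))/6 = 908/417.
Residuals: -830/417, 760/417, 847/417, -152/417, -647/417, 22/417; SSR = 5818/417.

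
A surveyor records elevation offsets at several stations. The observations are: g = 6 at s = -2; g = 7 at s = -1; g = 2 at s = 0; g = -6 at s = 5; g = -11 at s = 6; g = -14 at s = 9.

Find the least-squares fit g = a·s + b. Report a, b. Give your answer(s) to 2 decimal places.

a = -1.98, b = 2.94

The normal equations are: 147·a + 17·b = -241;  17·a + 6·b = -16.
det = 147·6 − 17² = 593.
a = ((-241)·6 − 17·(-16))/593 = -1174/593; b = (147·(-16) − 17·(-241))/593 = 1745/593.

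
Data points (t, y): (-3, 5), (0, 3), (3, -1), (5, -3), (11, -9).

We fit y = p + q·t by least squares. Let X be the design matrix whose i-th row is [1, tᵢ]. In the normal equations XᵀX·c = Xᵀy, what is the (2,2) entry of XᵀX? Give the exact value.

Row 2 ↔ basis t, column 2 ↔ basis t, so (XᵀX)_{2,2} = Σᵢ (t)·(t) = (-3)·(-3) + (0)·(0) + (3)·(3) + (5)·(5) + (11)·(11) = 164.

164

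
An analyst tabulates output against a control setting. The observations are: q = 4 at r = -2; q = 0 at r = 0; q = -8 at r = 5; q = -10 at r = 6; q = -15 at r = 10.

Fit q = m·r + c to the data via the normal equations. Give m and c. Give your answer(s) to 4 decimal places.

Sums needed: Σr·r = 165, Σr = 19, Σ1 = 5.
For Xᵀq: Σr·q = -258, Σq = -29.
XᵀX·[m, c]ᵀ = Xᵀq becomes [[165, 19]; [19, 5]]·[m, c]ᵀ = [-258, -29]ᵀ.
Δ = 165·5 − 19² = 464.
m = ((-258)·5 − 19·(-29))/464 = -739/464; c = (165·(-29) − 19·(-258))/464 = 117/464.

m = -1.5927, c = 0.2522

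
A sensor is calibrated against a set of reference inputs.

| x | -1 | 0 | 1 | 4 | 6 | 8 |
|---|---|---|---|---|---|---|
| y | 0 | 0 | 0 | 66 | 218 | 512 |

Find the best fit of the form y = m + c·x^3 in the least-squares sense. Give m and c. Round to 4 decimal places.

Forming AᵀA = [[6, 792]; [792, 312898]] and Aᵀy = [796, 313456]ᵀ gives AᵀA·[m, c]ᵀ = Aᵀy.
det = 6·312898 − 792² = 1250124.
m = (796·312898 − 792·313456)/1250124 = 202414/312531; c = (6·313456 − 792·796)/1250124 = 104192/104177.

m = 0.6477, c = 1.0001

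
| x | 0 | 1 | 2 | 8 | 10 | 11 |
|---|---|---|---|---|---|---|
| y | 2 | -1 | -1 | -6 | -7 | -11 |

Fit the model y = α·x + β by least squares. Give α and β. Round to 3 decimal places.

From the data, Σx·x = 290, Σx = 32, Σ1 = 6.
Right-hand side: Σx·y = -242, Σy = -24.
MᵀM·[α, β]ᵀ = Mᵀy becomes [[290, 32]; [32, 6]]·[α, β]ᵀ = [-242, -24]ᵀ.
Eliminating β: 6·(row 1) − 32·(row 2) gives 716·α = 6·(-242) − 32·(-24) = -684, so α = -171/179.
Then β = ((-24) − 32·(-171/179))/6 = 196/179.

α = -0.955, β = 1.095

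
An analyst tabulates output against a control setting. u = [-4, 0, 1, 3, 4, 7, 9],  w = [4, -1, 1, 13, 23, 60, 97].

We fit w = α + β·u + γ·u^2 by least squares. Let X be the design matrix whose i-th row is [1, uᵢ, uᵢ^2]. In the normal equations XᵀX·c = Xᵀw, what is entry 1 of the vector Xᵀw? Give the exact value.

Entry 1 ↔ basis 1, so (Xᵀw)_{1} = Σᵢ wᵢ = (1)·(4) + (1)·(-1) + (1)·(1) + (1)·(13) + (1)·(23) + (1)·(60) + (1)·(97) = 197.

197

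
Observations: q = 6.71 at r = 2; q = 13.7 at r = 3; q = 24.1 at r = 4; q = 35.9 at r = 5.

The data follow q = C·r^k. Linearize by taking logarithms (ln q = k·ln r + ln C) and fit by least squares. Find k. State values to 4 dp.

With ln qᵢ as the transformed response and ln rᵢ as the regressor:
Σln r = 4.7875, Σ(ln r)² = 6.1995, Σln q = 11.2839, Σln r·ln q = 14.3694.
Equations: 6.1995·k + 4.7875·ln C = 14.3694;  4.7875·k + 4·ln C = 11.2839.
Δ = 6.1995·4 − (4.7875)² = 1.8779; k = (14.3694·4 − 4.7875·11.2839)/1.8779 = 1.84029, ln C = (6.1995·11.2839 − 4.7875·14.3694)/1.8779 = 0.61840.

k = 1.8403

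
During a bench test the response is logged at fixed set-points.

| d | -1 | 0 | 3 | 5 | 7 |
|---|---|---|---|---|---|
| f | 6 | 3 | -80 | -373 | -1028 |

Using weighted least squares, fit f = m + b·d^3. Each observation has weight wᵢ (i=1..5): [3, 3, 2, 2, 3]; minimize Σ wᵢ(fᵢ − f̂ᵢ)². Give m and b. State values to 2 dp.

Forming AᵀWA = [[13, 1330]; [1330, 385658]] and AᵀWf = [-3963, -1155400]ᵀ gives AᵀWA·[m, b]ᵀ = AᵀWf.
Determinant 13·385658 − 1330² = 3244654.
m = ((-3963)·385658 − 1330·(-1155400))/3244654 = 594239/231761; b = (13·(-1155400) − 1330·(-3963))/3244654 = -4874705/1622327.

m = 2.56, b = -3.00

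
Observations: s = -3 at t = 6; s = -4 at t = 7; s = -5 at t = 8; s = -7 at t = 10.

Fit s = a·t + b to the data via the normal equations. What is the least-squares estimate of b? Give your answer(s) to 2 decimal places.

AᵀA·[a, b]ᵀ = Aᵀs reads: 249·a + 31·b = -156;  31·a + 4·b = -19.
(Σt·t = 249, Σt = 31, Σ1 = 4, Σt·s = -156, Σs = -19.)
Δ = 249·4 − 31² = 35.
a = ((-156)·4 − 31·(-19))/35 = -1; b = (249·(-19) − 31·(-156))/35 = 3.

b = 3.00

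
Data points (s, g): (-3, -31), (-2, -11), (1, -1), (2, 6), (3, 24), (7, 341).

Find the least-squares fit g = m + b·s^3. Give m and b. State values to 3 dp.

Setting ∂/∂m … = 0 gives: 6·m + 344·b = 328;  344·m + 119236·b = 118583.
Determinant 6·119236 − 344² = 597080.
m = (328·119236 − 344·118583)/597080 = -210393/74635; b = (6·118583 − 344·328)/597080 = 299333/298540.

m = -2.819, b = 1.003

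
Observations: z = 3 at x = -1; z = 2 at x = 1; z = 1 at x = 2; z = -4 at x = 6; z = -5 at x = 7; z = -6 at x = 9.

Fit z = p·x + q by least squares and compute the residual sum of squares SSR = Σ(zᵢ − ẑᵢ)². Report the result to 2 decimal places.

SSR = 1.50

Setting ∂/∂p … = 0 gives: 172·p + 24·q = -112;  24·p + 6·q = -9.
Eliminating q: 6·(row 1) − 24·(row 2) gives 456·p = 6·(-112) − 24·(-9) = -456, so p = -1.
Then q = ((-9) − 24·(-1))/6 = 5/2.
Residuals: -1/2, 1/2, 1/2, -1/2, -1/2, 1/2; SSR = 3/2.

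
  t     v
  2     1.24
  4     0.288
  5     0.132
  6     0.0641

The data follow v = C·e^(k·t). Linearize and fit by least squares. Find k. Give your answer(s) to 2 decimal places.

k = -0.74

Let Y = ln v. Fitting Y = k·t + ln C by least squares:
Over the data: Σt = 17.0000, Σ(t)² = 81.0000, Σln v = -5.8019, Σt·ln v = -31.1576.
Normal system: [[81.0000, 17.0000]; [17.0000, 4]]·[k, ln C]ᵀ = [-31.1576, -5.8019]ᵀ.
Δ = 81.0000·4 − (17.0000)² = 35.0000; k = (-31.1576·4 − 17.0000·-5.8019)/35.0000 = -0.74278, ln C = (81.0000·-5.8019 − 17.0000·-31.1576)/35.0000 = 1.70632.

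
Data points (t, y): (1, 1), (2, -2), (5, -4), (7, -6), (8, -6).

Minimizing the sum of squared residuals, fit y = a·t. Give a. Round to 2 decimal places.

The normal equations are: 143·a = -113.
Hence a = -113 / 143 ≈ -0.79021.

a = -0.79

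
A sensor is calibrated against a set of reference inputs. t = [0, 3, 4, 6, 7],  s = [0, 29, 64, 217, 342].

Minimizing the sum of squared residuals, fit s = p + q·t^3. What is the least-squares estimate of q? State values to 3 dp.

q = 0.996

The normal equations are: 5·p + 650·q = 652;  650·p + 169130·q = 169057.
(Σ1 = 5, Σt^3 = 650, Σt^3·t^3 = 169130, Σs = 652, Σt^3·s = 169057.)
Eliminating q: 169130·(row 1) − 650·(row 2) gives 423150·p = 169130·652 − 650·169057 = 385710, so p = 989/1085.
Then q = (169057 − 650·(989/1085))/169130 = 28099/28210.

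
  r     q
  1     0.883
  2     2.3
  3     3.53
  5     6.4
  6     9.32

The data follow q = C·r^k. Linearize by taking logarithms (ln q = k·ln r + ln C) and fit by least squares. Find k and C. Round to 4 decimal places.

With ln qᵢ as the transformed response and ln rᵢ as the regressor:
AᵀA = [[7.4881, 5.1930]; [5.1930, 5]], rhs = [8.9501, 6.0582]ᵀ  (here Σln r = 5.1930, Σ(ln r)² = 7.4881, Σln q = 6.0582, Σln r·ln q = 8.9501).
Δ = 7.4881·5 − (5.1930)² = 10.4737; k = (8.9501·5 − 5.1930·6.0582)/10.4737 = 1.26893, ln C = (7.4881·6.0582 − 5.1930·8.9501)/10.4737 = -0.10625, so C = exp(-0.10625) = 0.89920.

k = 1.2689, C = 0.8992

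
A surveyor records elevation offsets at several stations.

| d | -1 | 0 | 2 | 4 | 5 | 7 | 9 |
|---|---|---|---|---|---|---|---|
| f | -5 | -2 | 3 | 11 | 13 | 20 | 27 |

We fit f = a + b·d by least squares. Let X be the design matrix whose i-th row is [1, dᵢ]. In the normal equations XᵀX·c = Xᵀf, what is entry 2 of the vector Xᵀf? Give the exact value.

Entry 2 ↔ basis d, so (Xᵀf)_{2} = Σᵢ (d)·fᵢ = (-1)·(-5) + (0)·(-2) + (2)·(3) + (4)·(11) + (5)·(13) + (7)·(20) + (9)·(27) = 503.

503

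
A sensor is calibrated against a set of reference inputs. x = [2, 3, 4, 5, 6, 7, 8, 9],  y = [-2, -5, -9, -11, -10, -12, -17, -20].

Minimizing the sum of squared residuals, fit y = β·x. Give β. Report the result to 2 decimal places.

β = -2.01

The normal system MᵀM·[β]ᵀ = Mᵀy is [[284]]·[β]ᵀ = [-570]ᵀ.
β = (-570)/284 = -2.00704.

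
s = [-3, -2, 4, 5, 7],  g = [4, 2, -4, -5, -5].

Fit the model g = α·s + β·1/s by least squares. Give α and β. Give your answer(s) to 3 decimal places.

α = -0.776, β = -2.410

Entries of AᵀA: Σs·s = 103, Σs·1/s = 5, Σ1/s·1/s = 85381/176400.
Right-hand side: Σs·g = -92, Σ1/s·g = -106/21.
So AᵀA·[α, β]ᵀ = Aᵀg: [[103, 5]; [5, 85381/176400]]·[α, β]ᵀ = [-92, -106/21]ᵀ.
det = 103·(85381/176400) − 5² = 4384243/176400.
α = ((-92)·(85381/176400) − 5·(-106/21))/(4384243/176400) = -3403052/4384243; β = (103·(-106/21) − 5·(-92))/(4384243/176400) = -10567200/4384243.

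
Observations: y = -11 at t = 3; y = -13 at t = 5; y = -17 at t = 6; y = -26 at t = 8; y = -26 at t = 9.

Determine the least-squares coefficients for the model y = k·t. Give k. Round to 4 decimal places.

The normal equations are: 215·k = -642.
k = (-642)/215 = -2.98605.

k = -2.9860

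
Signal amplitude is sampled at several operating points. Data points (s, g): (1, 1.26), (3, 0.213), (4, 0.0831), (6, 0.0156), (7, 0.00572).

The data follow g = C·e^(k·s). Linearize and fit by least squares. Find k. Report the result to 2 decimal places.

k = -0.89

With ln gᵢ as the transformed response and sᵢ as the regressor:
Σs = 21.0000, Σ(s)² = 111.0000, Σln g = -13.1273, Σs·ln g = -75.4685.
Equations: 111.0000·k + 21.0000·ln C = -75.4685;  21.0000·k + 5·ln C = -13.1273.
Solving (det = 114.0000): k = -0.89183, ln C = 1.12022.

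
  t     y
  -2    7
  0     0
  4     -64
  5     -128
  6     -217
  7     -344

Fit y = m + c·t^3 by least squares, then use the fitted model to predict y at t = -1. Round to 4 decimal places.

ŷ = 0.2491

Entries of XᵀX: Σ1 = 6, Σt^3 = 740, Σt^3·t^3 = 184090.
For Xᵀy: Σy = -746, Σt^3·y = -185016.
So XᵀX·[m, c]ᵀ = Xᵀy: [[6, 740]; [740, 184090]]·[m, c]ᵀ = [-746, -185016]ᵀ.
Δ = 6·184090 − 740² = 556940.
m = ((-746)·184090 − 740·(-185016))/556940 = -20965/27847; c = (6·(-185016) − 740·(-746))/556940 = -139514/139235.
At t = -1: ŷ = (-20965/27847)·(1) + (-139514/139235)·(-1) = 34689/139235.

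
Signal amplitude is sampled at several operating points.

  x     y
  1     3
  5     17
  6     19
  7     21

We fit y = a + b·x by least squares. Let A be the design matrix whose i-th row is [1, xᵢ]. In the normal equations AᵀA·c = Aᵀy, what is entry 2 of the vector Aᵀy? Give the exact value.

Entry 2 ↔ basis x, so (Aᵀy)_{2} = Σᵢ (x)·yᵢ = (1)·(3) + (5)·(17) + (6)·(19) + (7)·(21) = 349.

349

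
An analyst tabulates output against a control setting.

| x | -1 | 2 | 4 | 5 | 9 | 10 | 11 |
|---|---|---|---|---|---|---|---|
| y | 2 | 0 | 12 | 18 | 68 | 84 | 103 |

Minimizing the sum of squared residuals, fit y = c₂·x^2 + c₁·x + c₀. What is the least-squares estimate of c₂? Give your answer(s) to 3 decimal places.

AᵀA·[c₂, c₁, c₀]ᵀ = Aᵀy reads: 32100·c₂ + 3256·c₁ + 348·c₀ = 27015;  3256·c₂ + 348·c₁ + 40·c₀ = 2721;  348·c₂ + 40·c₁ + 7·c₀ = 287.
(Σx^2·x^2 = 32100, Σx^2·x = 3256, Σx^2 = 348, Σx·x = 348, Σx = 40, Σ1 = 7, Σx^2·y = 27015, Σx·y = 2721, Σy = 287.)
Row-reducing yields c₂ = 266465/281924, c₁ = -276027/281924, c₀ = -27734/70481.

c₂ = 0.945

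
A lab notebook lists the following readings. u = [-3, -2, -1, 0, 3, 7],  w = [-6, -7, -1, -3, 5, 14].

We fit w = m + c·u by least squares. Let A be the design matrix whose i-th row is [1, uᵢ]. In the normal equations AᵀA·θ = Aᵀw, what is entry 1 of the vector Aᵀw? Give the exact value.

2

Entry 1 ↔ basis 1, so (Aᵀw)_{1} = Σᵢ wᵢ = (1)·(-6) + (1)·(-7) + (1)·(-1) + (1)·(-3) + (1)·(5) + (1)·(14) = 2.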